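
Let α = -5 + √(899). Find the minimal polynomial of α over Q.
m_α(x) = x^2 + 10x - 874

From α + 5 = √(899), squaring gives (α + 5)^2 = 899, i.e. α^2 + 10α + 25 = 899, so α^2 + 10α - 874 = 0. The discriminant of x^2 + 10x - 874 is (10)^2 - 4·(-874) = 100 + 3496 = 3596, and 4·(899) is not a perfect square in Q since 899 is squarefree and ≠ 1. Hence x^2 + 10x - 874 is irreducible over Q and is the minimal polynomial of α.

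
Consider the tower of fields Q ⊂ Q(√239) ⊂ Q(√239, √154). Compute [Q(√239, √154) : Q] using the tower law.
[Q(√239, √154) : Q] = 4

[Q(√239):Q] = 2 (min poly x^2 - 239, irreducible since 239 is squarefree > 1). For the top step, suppose √154 ∈ Q(√239), say √154 = c + d√239 with c, d ∈ Q. Squaring: 154 = c^2 + 239d^2 + 2cd√239. Since √239 ∉ Q this forces 2cd = 0. If d = 0 then √154 = c ∈ Q, contradicting 154 squarefree > 1. If c = 0 then 154 = 239d^2, so 239·154 = (239d)^2 is a perfect square in Q — but 239·154 = 36806 is not a perfect square (since 239 and 154 are distinct squarefree integers). Contradiction. Hence √154 ∉ Q(√239), so x^2 - 154 stays irreducible over Q(√239) and [Q(√239, √154) : Q(√239)] = 2. By the tower law, [Q(√239, √154) : Q] = 2 · 2 = 4.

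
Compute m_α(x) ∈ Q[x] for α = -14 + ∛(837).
m_α(x) = x^3 + 42x^2 + 588x + 1907

Set β = α + 14 = ∛(837), so β^3 = 837. Then (α + 14)^3 - 837 = 0, i.e. α is a root of g(x) = (x + 14)^3 - 837 = x^3 + 42x^2 + 588x + 1907. Since g(x) = h(x + 14) where h(x) = x^3 - 837, and h is irreducible over Q (because 837 is not a perfect cube, so h has no rational root, and a monic cubic with no rational root is irreducible), g is also irreducible (irreducibility is preserved under the substitution x → x + 14). Hence m_α(x) = x^3 + 42x^2 + 588x + 1907.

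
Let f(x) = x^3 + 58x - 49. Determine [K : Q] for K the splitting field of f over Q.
[K : Q] = 6

By the rational root test, any rational root of the monic integer polynomial f(x) = x^3 + 58x - 49 must be an integer dividing the constant term -49, i.e. one of ±{1, 7, 49}. Evaluating: f(1) = 10, f(-1) = -108, f(7) = 700, f(-7) = -798, f(49) = 120442, f(-49) = -120540; none is 0, so f has no rational root and is therefore irreducible over Q (a cubic with no linear factor over a field is irreducible). For an irreducible cubic, the Galois group is A_3 or S_3 according as the discriminant disc(f) = -4a^3 - 27b^2 = -4·(58)^3 - 27·(-49)^2 = -845275 is or is not a square in Q. Here disc(f) = -845275 is not a perfect square in Q, so the Galois group of f over Q is not contained in A_3 and must be all of S_3. The splitting field has degree |S_3| = 6 over Q, so [K : Q] = 6.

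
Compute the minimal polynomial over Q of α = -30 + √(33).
m_α(x) = x^2 + 60x + 867

From α + 30 = √(33), squaring gives (α + 30)^2 = 33, i.e. α^2 + 60α + 900 = 33, so α^2 + 60α + 867 = 0. The discriminant of x^2 + 60x + 867 is (60)^2 - 4·(867) = 3600 - 3468 = 132, and 4·(33) is not a perfect square in Q since 33 is squarefree and ≠ 1. Hence x^2 + 60x + 867 is irreducible over Q and is the minimal polynomial of α.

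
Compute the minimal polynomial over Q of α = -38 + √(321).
m_α(x) = x^2 + 76x + 1123

From α + 38 = √(321), squaring gives (α + 38)^2 = 321, i.e. α^2 + 76α + 1444 = 321, so α^2 + 76α + 1123 = 0. The discriminant of x^2 + 76x + 1123 is (76)^2 - 4·(1123) = 5776 - 4492 = 1284, and 4·(321) is not a perfect square in Q since 321 is squarefree and ≠ 1. Hence x^2 + 76x + 1123 is irreducible over Q and is the minimal polynomial of α.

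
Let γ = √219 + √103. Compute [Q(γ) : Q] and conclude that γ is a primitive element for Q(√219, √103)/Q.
[Q(γ) : Q] = 4 (equivalently, Q(γ) = Q(√219, √103))

Obviously Q(γ) ⊆ Q(√219, √103), and [Q(√219, √103):Q] = 4 (since 219, 103 are distinct squarefree integers > 1 with 22557 not a perfect square). To show equality we compute the minimal polynomial of γ. From γ = √219 + √103: γ^2 = 219 + 2√(22557) + 103 = 322 + 2√(22557), so γ^2 - 322 = 2√(22557); squaring, (γ^2 - 322)^2 = 4·22557, i.e. γ^4 - 644γ^2 + 103684 - 90228 = 0, i.e. γ^4 - 644γ^2 + 13456 = 0. So γ is a root of x^4 - 644x^2 + 13456. This polynomial is irreducible over Q: it has no rational root (each ±√219 ± √103 is irrational), and any factorization into two quadratics over Q would force √(22557) ∈ Q (pairing opposite roots) or √219, √103 ∈ Q (other pairings), all impossible. Hence [Q(γ):Q] = 4 = [Q(√219, √103):Q], so Q(γ) = Q(√219, √103).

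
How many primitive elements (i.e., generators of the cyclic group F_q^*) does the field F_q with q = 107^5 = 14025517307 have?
There are φ(14025517306) = 6847822800 primitive elements

F_q^* is cyclic of order q - 1 = 14025517306. A cyclic group of order m has exactly φ(m) generators. Here m = 14025517306 = 2 · 53 · 211 · 627091, so the number of primitive elements is φ(14025517306) = 6847822800.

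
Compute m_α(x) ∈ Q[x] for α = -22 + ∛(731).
m_α(x) = x^3 + 66x^2 + 1452x + 9917

Set β = α + 22 = ∛(731), so β^3 = 731. Then (α + 22)^3 - 731 = 0, i.e. α is a root of g(x) = (x + 22)^3 - 731 = x^3 + 66x^2 + 1452x + 9917. Since g(x) = h(x + 22) where h(x) = x^3 - 731, and h is irreducible over Q (because 731 is not a perfect cube, so h has no rational root, and a monic cubic with no rational root is irreducible), g is also irreducible (irreducibility is preserved under the substitution x → x + 22). Hence m_α(x) = x^3 + 66x^2 + 1452x + 9917.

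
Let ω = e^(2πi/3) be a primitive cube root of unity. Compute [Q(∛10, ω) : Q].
[Q(∛10, ω) : Q] = 6

[Q(∛10):Q] = 3 (min poly x^3 - 10, irreducible since 10 is not a perfect cube). [Q(ω):Q] = 2 (min poly x^2 + x + 1). Since Q(∛10) ⊂ R and ω ∉ R, we have ω ∉ Q(∛10), so x^2 + x + 1 remains irreducible over Q(∛10) and [Q(∛10, ω) : Q(∛10)] = 2. By the tower law, [Q(∛10, ω) : Q] = 3 · 2 = 6. (In fact Q(∛10, ω) is the splitting field of x^3 - 10 over Q.)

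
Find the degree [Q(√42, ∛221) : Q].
[Q(√42, ∛221) : Q] = 6

Let L = Q(√42, ∛221). Since Q(√42) ⊂ L and [Q(√42):Q] = 2, the tower law gives 2 | [L:Q]. Likewise Q(∛221) ⊂ L with [Q(∛221):Q] = 3 (because 221 is not a perfect cube), so 3 | [L:Q]. As gcd(2,3) = 1, [L:Q] is divisible by 6. Conversely L is generated over Q by √42 and ∛221, so [L:Q] ≤ 2·3 = 6. Therefore [Q(√42, ∛221) : Q] = 6.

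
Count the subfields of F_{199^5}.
F_{199^5} has 2 subfields

The subfields of F_{p^n} are exactly the fields F_{p^d} for d | n (each is the fixed field of the unique index-d subgroup of Gal(F_{p^n}/F_p) ≅ Z/nZ). The divisors of n = 5 are {1, 5}, giving 2 subfields: F_{199^1}, F_{199^5}.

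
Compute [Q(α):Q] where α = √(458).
[Q(α):Q] = 2

[Q(α):Q] equals the degree of the minimal polynomial of α. Here α^2 = 458 and x^2 - 458 is irreducible (d = 458 is squarefree, ≠ 1, hence not a square), so deg(m_α) = 2. Thus [Q(α):Q] = 2.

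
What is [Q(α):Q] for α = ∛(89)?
[Q(α):Q] = 3

The minimal polynomial of α is x^3 - 89, irreducible over Q since 89 is not a perfect cube (so x^3 - 89 has no rational root). Hence [Q(α):Q] = deg(m_α) = 3.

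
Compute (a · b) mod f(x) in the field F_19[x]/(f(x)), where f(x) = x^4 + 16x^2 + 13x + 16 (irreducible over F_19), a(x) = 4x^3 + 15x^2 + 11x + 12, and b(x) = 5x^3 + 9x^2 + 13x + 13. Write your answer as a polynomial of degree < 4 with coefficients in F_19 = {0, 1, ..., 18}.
a · b ≡ 4x^3 + 7x^2 + 12x + 17 (mod f(x))

Multiply in F_19[x]: a(x)·b(x) = (4x^3 + 15x^2 + 11x + 12)·(5x^3 + 9x^2 + 13x + 13) = x^6 + 16x^5 + 14x^4 + 7x^3 + 9x^2 + 14x + 4. This has degree ≥ 4, so divide by f(x) over F_19: x^6 + 16x^5 + 14x^4 + 7x^3 + 9x^2 + 14x + 4 = (x^2 + 16x + 17)·(x^4 + 16x^2 + 13x + 16) + (4x^3 + 7x^2 + 12x + 17). Hence a·b ≡ 4x^3 + 7x^2 + 12x + 17 (mod f). (F_19[x]/(f) is a field with 19^4 = 130321 elements since f is irreducible of degree 4.)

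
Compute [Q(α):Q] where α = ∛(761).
[Q(α):Q] = 3

The minimal polynomial of α is x^3 - 761, irreducible over Q since 761 is not a perfect cube (so x^3 - 761 has no rational root). Hence [Q(α):Q] = deg(m_α) = 3.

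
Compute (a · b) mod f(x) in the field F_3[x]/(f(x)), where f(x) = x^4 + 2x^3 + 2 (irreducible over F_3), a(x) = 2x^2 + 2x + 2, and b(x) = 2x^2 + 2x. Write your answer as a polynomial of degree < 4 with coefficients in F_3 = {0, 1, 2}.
a · b ≡ 2x^2 + x + 1 (mod f(x))

Multiply in F_3[x]: a(x)·b(x) = (2x^2 + 2x + 2)·(2x^2 + 2x) = x^4 + 2x^3 + 2x^2 + x. This has degree ≥ 4, so divide by f(x) over F_3: x^4 + 2x^3 + 2x^2 + x = (1)·(x^4 + 2x^3 + 2) + (2x^2 + x + 1). Hence a·b ≡ 2x^2 + x + 1 (mod f). (F_3[x]/(f) is a field with 3^4 = 81 elements since f is irreducible of degree 4.)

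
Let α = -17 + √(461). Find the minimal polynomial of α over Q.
m_α(x) = x^2 + 34x - 172

From α + 17 = √(461), squaring gives (α + 17)^2 = 461, i.e. α^2 + 34α + 289 = 461, so α^2 + 34α - 172 = 0. The discriminant of x^2 + 34x - 172 is (34)^2 - 4·(-172) = 1156 + 688 = 1844, and 4·(461) is not a perfect square in Q since 461 is squarefree and ≠ 1. Hence x^2 + 34x - 172 is irreducible over Q and is the minimal polynomial of α.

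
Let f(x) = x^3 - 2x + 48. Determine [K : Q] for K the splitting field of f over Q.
[K : Q] = 6

By the rational root test, any rational root of the monic integer polynomial f(x) = x^3 - 2x + 48 must be an integer dividing the constant term 48, i.e. one of ±{1, 2, 3, 4, 6, 8, 12, 16, 24, 48}. Evaluating: f(1) = 47, f(-1) = 49, f(2) = 52, f(-2) = 44, f(3) = 69, f(-3) = 27, f(4) = 104, f(-4) = -8, f(6) = 252, f(-6) = -156, f(8) = 544, f(-8) = -448, f(12) = 1752, f(-12) = -1656, f(16) = 4112, f(-16) = -4016, f(24) = 13824, f(-24) = -13728, f(48) = 110544, f(-48) = -110448; none is 0, so f has no rational root and is therefore irreducible over Q (a cubic with no linear factor over a field is irreducible). For an irreducible cubic, the Galois group is A_3 or S_3 according as the discriminant disc(f) = -4a^3 - 27b^2 = -4·(-2)^3 - 27·(48)^2 = -62176 is or is not a square in Q. Here disc(f) = -62176 is not a perfect square in Q, so the Galois group of f over Q is not contained in A_3 and must be all of S_3. The splitting field has degree |S_3| = 6 over Q, so [K : Q] = 6.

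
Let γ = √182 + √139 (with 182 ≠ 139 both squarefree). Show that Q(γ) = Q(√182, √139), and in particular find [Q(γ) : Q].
[Q(γ) : Q] = 4 (equivalently, Q(γ) = Q(√182, √139))

Obviously Q(γ) ⊆ Q(√182, √139), and [Q(√182, √139):Q] = 4 (since 182, 139 are distinct squarefree integers > 1 with 25298 not a perfect square). To show equality we compute the minimal polynomial of γ. From γ = √182 + √139: γ^2 = 182 + 2√(25298) + 139 = 321 + 2√(25298), so γ^2 - 321 = 2√(25298); squaring, (γ^2 - 321)^2 = 4·25298, i.e. γ^4 - 642γ^2 + 103041 - 101192 = 0, i.e. γ^4 - 642γ^2 + 1849 = 0. So γ is a root of x^4 - 642x^2 + 1849. This polynomial is irreducible over Q: it has no rational root (each ±√182 ± √139 is irrational), and any factorization into two quadratics over Q would force √(25298) ∈ Q (pairing opposite roots) or √182, √139 ∈ Q (other pairings), all impossible. Hence [Q(γ):Q] = 4 = [Q(√182, √139):Q], so Q(γ) = Q(√182, √139).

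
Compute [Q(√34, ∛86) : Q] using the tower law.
[Q(√34, ∛86) : Q] = 6

Let L = Q(√34, ∛86). Since Q(√34) ⊂ L and [Q(√34):Q] = 2, the tower law gives 2 | [L:Q]. Likewise Q(∛86) ⊂ L with [Q(∛86):Q] = 3 (because 86 is not a perfect cube), so 3 | [L:Q]. As gcd(2,3) = 1, [L:Q] is divisible by 6. Conversely L is generated over Q by √34 and ∛86, so [L:Q] ≤ 2·3 = 6. Therefore [Q(√34, ∛86) : Q] = 6.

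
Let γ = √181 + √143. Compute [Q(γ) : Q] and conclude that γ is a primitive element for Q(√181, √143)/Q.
[Q(γ) : Q] = 4 (equivalently, Q(γ) = Q(√181, √143))

Obviously Q(γ) ⊆ Q(√181, √143), and [Q(√181, √143):Q] = 4 (since 181, 143 are distinct squarefree integers > 1 with 25883 not a perfect square). To show equality we compute the minimal polynomial of γ. From γ = √181 + √143: γ^2 = 181 + 2√(25883) + 143 = 324 + 2√(25883), so γ^2 - 324 = 2√(25883); squaring, (γ^2 - 324)^2 = 4·25883, i.e. γ^4 - 648γ^2 + 104976 - 103532 = 0, i.e. γ^4 - 648γ^2 + 1444 = 0. So γ is a root of x^4 - 648x^2 + 1444. This polynomial is irreducible over Q: it has no rational root (each ±√181 ± √143 is irrational), and any factorization into two quadratics over Q would force √(25883) ∈ Q (pairing opposite roots) or √181, √143 ∈ Q (other pairings), all impossible. Hence [Q(γ):Q] = 4 = [Q(√181, √143):Q], so Q(γ) = Q(√181, √143).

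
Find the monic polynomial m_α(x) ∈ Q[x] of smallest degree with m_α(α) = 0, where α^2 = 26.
m_α(x) = x^2 - 26

α satisfies α^2 - 26 = 0, so x^2 - 26 annihilates α. Since d = 26 is squarefree and ≠ 1, it is not a perfect square in Q, so x^2 - 26 has no rational root and is therefore irreducible over Q (a degree-2 polynomial over a field is irreducible iff it has no root). Hence m_α(x) = x^2 - 26.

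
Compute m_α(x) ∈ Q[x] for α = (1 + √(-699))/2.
m_α(x) = x^2 - x + 175

From 2α - 1 = √(-699), squaring gives (2α - 1)^2 = -699, i.e. 4α^2 - 4α + 1 = -699, so α^2 - α + (1 + 699)/4 = 0. Since -699 ≡ 1 (mod 4), (1 + 699)/4 = 175 ∈ Z. The polynomial x^2 - x + 175 has discriminant 1 - 4·(175) = -699, which is not a perfect square in Q (d = -699 is squarefree and ≠ 1), so x^2 - x + 175 is irreducible over Q. It is the minimal polynomial of α.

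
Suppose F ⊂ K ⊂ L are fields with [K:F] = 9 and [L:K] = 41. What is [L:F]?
[L:F] = 369

The tower law says that for any tower of field extensions F ⊂ K ⊂ L with finite degrees, [L:F] = [L:K] · [K:F]. Here this gives [L:F] = 41 · 9 = 369.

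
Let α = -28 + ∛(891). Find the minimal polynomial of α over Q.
m_α(x) = x^3 + 84x^2 + 2352x + 21061

Set β = α + 28 = ∛(891), so β^3 = 891. Then (α + 28)^3 - 891 = 0, i.e. α is a root of g(x) = (x + 28)^3 - 891 = x^3 + 84x^2 + 2352x + 21061. Since g(x) = h(x + 28) where h(x) = x^3 - 891, and h is irreducible over Q (because 891 is not a perfect cube, so h has no rational root, and a monic cubic with no rational root is irreducible), g is also irreducible (irreducibility is preserved under the substitution x → x + 28). Hence m_α(x) = x^3 + 84x^2 + 2352x + 21061.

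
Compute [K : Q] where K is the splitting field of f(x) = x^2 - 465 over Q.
[K : Q] = 2

f(x) = x^2 - 465 factors as (x - √465)(x + √465). The splitting field is K = Q(√465). Since 465 is squarefree and > 1, it is not a perfect square, so x^2 - 465 is irreducible over Q and [Q(√465) : Q] = 2. Hence [K : Q] = 2.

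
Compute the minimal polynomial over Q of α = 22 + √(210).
m_α(x) = x^2 - 44x + 274

From α - 22 = √(210), squaring gives (α - 22)^2 = 210, i.e. α^2 - 44α + 484 = 210, so α^2 - 44α + 274 = 0. The discriminant of x^2 - 44x + 274 is (-44)^2 - 4·(274) = 1936 - 1096 = 840, and 4·(210) is not a perfect square in Q since 210 is squarefree and ≠ 1. Hence x^2 - 44x + 274 is irreducible over Q and is the minimal polynomial of α.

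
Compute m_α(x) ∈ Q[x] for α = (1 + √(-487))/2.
m_α(x) = x^2 - x + 122

From 2α - 1 = √(-487), squaring gives (2α - 1)^2 = -487, i.e. 4α^2 - 4α + 1 = -487, so α^2 - α + (1 + 487)/4 = 0. Since -487 ≡ 1 (mod 4), (1 + 487)/4 = 122 ∈ Z. The polynomial x^2 - x + 122 has discriminant 1 - 4·(122) = -487, which is not a perfect square in Q (d = -487 is squarefree and ≠ 1), so x^2 - x + 122 is irreducible over Q. It is the minimal polynomial of α.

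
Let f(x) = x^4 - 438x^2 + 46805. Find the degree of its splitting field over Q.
[K : Q] = 4

Solving the quadratic in x^2: x^2 = (438 ± √(438^2 - 4·46805))/2 = (438 ± √4624)/2 = (438 ± 68)/2, giving x^2 = 185 or x^2 = 253. So f(x) = (x^2 - 185)(x^2 - 253) and the roots of f are ±√185, ±√253. Hence the splitting field is K = Q(√185, √253). Since 185 and 253 are distinct squarefree integers > 1, their product 46805 is not a perfect square, so √253 ∉ Q(√185). By the tower law [K:Q] = [Q(√185,√253):Q(√185)] · [Q(√185):Q] = 2 · 2 = 4.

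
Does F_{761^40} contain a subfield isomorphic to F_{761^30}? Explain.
No: F_{761^30} is not a subfield of F_{761^40}

F_{p^m} embeds in F_{p^n} iff m | n. Here 30 ∤ 40 (since 40 = 1·30 + 10 with remainder 10 ≠ 0), so F_{761^30} is not a subfield of F_{761^40}. Equivalently: if it were, the tower law would give 30 = [F_{761^30}:F_761] dividing [F_{761^40}:F_761] = 40, contradiction.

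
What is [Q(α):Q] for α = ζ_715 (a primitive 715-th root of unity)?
[Q(α):Q] = 480

The minimal polynomial of ζ_715 over Q is the 715-th cyclotomic polynomial Φ_715(x), which is irreducible over Q and has degree φ(715) = 480. Hence [Q(α):Q] = φ(715) = 480.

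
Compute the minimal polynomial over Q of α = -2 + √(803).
m_α(x) = x^2 + 4x - 799

From α + 2 = √(803), squaring gives (α + 2)^2 = 803, i.e. α^2 + 4α + 4 = 803, so α^2 + 4α - 799 = 0. The discriminant of x^2 + 4x - 799 is (4)^2 - 4·(-799) = 16 + 3196 = 3212, and 4·(803) is not a perfect square in Q since 803 is squarefree and ≠ 1. Hence x^2 + 4x - 799 is irreducible over Q and is the minimal polynomial of α.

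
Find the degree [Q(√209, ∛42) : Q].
[Q(√209, ∛42) : Q] = 6

Let L = Q(√209, ∛42). Since Q(√209) ⊂ L and [Q(√209):Q] = 2, the tower law gives 2 | [L:Q]. Likewise Q(∛42) ⊂ L with [Q(∛42):Q] = 3 (because 42 is not a perfect cube), so 3 | [L:Q]. As gcd(2,3) = 1, [L:Q] is divisible by 6. Conversely L is generated over Q by √209 and ∛42, so [L:Q] ≤ 2·3 = 6. Therefore [Q(√209, ∛42) : Q] = 6.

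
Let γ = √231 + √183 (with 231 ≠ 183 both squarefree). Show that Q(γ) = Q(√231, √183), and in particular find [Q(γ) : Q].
[Q(γ) : Q] = 4 (equivalently, Q(γ) = Q(√231, √183))

Obviously Q(γ) ⊆ Q(√231, √183), and [Q(√231, √183):Q] = 4 (since 231, 183 are distinct squarefree integers > 1 with 42273 not a perfect square). To show equality we compute the minimal polynomial of γ. From γ = √231 + √183: γ^2 = 231 + 2√(42273) + 183 = 414 + 2√(42273), so γ^2 - 414 = 2√(42273); squaring, (γ^2 - 414)^2 = 4·42273, i.e. γ^4 - 828γ^2 + 171396 - 169092 = 0, i.e. γ^4 - 828γ^2 + 2304 = 0. So γ is a root of x^4 - 828x^2 + 2304. This polynomial is irreducible over Q: it has no rational root (each ±√231 ± √183 is irrational), and any factorization into two quadratics over Q would force √(42273) ∈ Q (pairing opposite roots) or √231, √183 ∈ Q (other pairings), all impossible. Hence [Q(γ):Q] = 4 = [Q(√231, √183):Q], so Q(γ) = Q(√231, √183).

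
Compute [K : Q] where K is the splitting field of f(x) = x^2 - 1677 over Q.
[K : Q] = 2

f(x) = x^2 - 1677 factors as (x - √1677)(x + √1677). The splitting field is K = Q(√1677). Since 1677 is squarefree and > 1, it is not a perfect square, so x^2 - 1677 is irreducible over Q and [Q(√1677) : Q] = 2. Hence [K : Q] = 2.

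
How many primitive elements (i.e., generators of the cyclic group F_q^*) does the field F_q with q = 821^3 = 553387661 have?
There are φ(553387660) = 183859200 primitive elements

F_q^* is cyclic of order q - 1 = 553387660. A cyclic group of order m has exactly φ(m) generators. Here m = 553387660 = 2^2 · 5 · 7 · 41 · 229 · 421, so the number of primitive elements is φ(553387660) = 183859200.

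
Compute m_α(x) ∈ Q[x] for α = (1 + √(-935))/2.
m_α(x) = x^2 - x + 234

From 2α - 1 = √(-935), squaring gives (2α - 1)^2 = -935, i.e. 4α^2 - 4α + 1 = -935, so α^2 - α + (1 + 935)/4 = 0. Since -935 ≡ 1 (mod 4), (1 + 935)/4 = 234 ∈ Z. The polynomial x^2 - x + 234 has discriminant 1 - 4·(234) = -935, which is not a perfect square in Q (d = -935 is squarefree and ≠ 1), so x^2 - x + 234 is irreducible over Q. It is the minimal polynomial of α.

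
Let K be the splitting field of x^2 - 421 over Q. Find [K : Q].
[K : Q] = 2

f(x) = x^2 - 421 factors as (x - √421)(x + √421). The splitting field is K = Q(√421). Since 421 is squarefree and > 1, it is not a perfect square, so x^2 - 421 is irreducible over Q and [Q(√421) : Q] = 2. Hence [K : Q] = 2.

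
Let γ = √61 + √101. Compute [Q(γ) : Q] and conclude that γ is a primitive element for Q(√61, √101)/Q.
[Q(γ) : Q] = 4 (equivalently, Q(γ) = Q(√61, √101))

Obviously Q(γ) ⊆ Q(√61, √101), and [Q(√61, √101):Q] = 4 (since 61, 101 are distinct squarefree integers > 1 with 6161 not a perfect square). To show equality we compute the minimal polynomial of γ. From γ = √61 + √101: γ^2 = 61 + 2√(6161) + 101 = 162 + 2√(6161), so γ^2 - 162 = 2√(6161); squaring, (γ^2 - 162)^2 = 4·6161, i.e. γ^4 - 324γ^2 + 26244 - 24644 = 0, i.e. γ^4 - 324γ^2 + 1600 = 0. So γ is a root of x^4 - 324x^2 + 1600. This polynomial is irreducible over Q: it has no rational root (each ±√61 ± √101 is irrational), and any factorization into two quadratics over Q would force √(6161) ∈ Q (pairing opposite roots) or √61, √101 ∈ Q (other pairings), all impossible. Hence [Q(γ):Q] = 4 = [Q(√61, √101):Q], so Q(γ) = Q(√61, √101).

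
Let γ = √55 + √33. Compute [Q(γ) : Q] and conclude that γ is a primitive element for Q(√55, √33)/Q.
[Q(γ) : Q] = 4 (equivalently, Q(γ) = Q(√55, √33))

Obviously Q(γ) ⊆ Q(√55, √33), and [Q(√55, √33):Q] = 4 (since 55, 33 are distinct squarefree integers > 1 with 1815 not a perfect square). To show equality we compute the minimal polynomial of γ. From γ = √55 + √33: γ^2 = 55 + 2√(1815) + 33 = 88 + 2√(1815), so γ^2 - 88 = 2√(1815); squaring, (γ^2 - 88)^2 = 4·1815, i.e. γ^4 - 176γ^2 + 7744 - 7260 = 0, i.e. γ^4 - 176γ^2 + 484 = 0. So γ is a root of x^4 - 176x^2 + 484. This polynomial is irreducible over Q: it has no rational root (each ±√55 ± √33 is irrational), and any factorization into two quadratics over Q would force √(1815) ∈ Q (pairing opposite roots) or √55, √33 ∈ Q (other pairings), all impossible. Hence [Q(γ):Q] = 4 = [Q(√55, √33):Q], so Q(γ) = Q(√55, √33).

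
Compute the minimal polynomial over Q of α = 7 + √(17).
m_α(x) = x^2 - 14x + 32

From α - 7 = √(17), squaring gives (α - 7)^2 = 17, i.e. α^2 - 14α + 49 = 17, so α^2 - 14α + 32 = 0. The discriminant of x^2 - 14x + 32 is (-14)^2 - 4·(32) = 196 - 128 = 68, and 4·(17) is not a perfect square in Q since 17 is squarefree and ≠ 1. Hence x^2 - 14x + 32 is irreducible over Q and is the minimal polynomial of α.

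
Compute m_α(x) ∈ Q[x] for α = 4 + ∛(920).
m_α(x) = x^3 - 12x^2 + 48x - 984

Set β = α - 4 = ∛(920), so β^3 = 920. Then (α - 4)^3 - 920 = 0, i.e. α is a root of g(x) = (x - 4)^3 - 920 = x^3 - 12x^2 + 48x - 984. Since g(x) = h(x - 4) where h(x) = x^3 - 920, and h is irreducible over Q (because 920 is not a perfect cube, so h has no rational root, and a monic cubic with no rational root is irreducible), g is also irreducible (irreducibility is preserved under the substitution x → x - 4). Hence m_α(x) = x^3 - 12x^2 + 48x - 984.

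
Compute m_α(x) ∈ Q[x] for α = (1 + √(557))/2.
m_α(x) = x^2 - x - 139

From 2α - 1 = √(557), squaring gives (2α - 1)^2 = 557, i.e. 4α^2 - 4α + 1 = 557, so α^2 - α + (1 - 557)/4 = 0. Since 557 ≡ 1 (mod 4), (1 - 557)/4 = -139 ∈ Z. The polynomial x^2 - x - 139 has discriminant 1 - 4·(-139) = 557, which is not a perfect square in Q (d = 557 is squarefree and ≠ 1), so x^2 - x - 139 is irreducible over Q. It is the minimal polynomial of α.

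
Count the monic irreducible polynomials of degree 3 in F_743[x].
There are 136723888 monic irreducible polynomials of degree 3 over F_743

Each element of F_{743^3} that lies in no proper subfield is a root of exactly one monic irreducible of degree 3 over F_743, and each such polynomial has 3 distinct roots in F_{743^3}. By Möbius inversion the count is N_743(3) = (1/3) Σ_{d|3} μ(3/d) · 743^d = (1/3)(μ(3)·743^1 + μ(1)·743^3) = 410171664/3 = 136723888.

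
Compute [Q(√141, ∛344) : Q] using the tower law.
[Q(√141, ∛344) : Q] = 6

Let L = Q(√141, ∛344). Since Q(√141) ⊂ L and [Q(√141):Q] = 2, the tower law gives 2 | [L:Q]. Likewise Q(∛344) ⊂ L with [Q(∛344):Q] = 3 (because 344 is not a perfect cube), so 3 | [L:Q]. As gcd(2,3) = 1, [L:Q] is divisible by 6. Conversely L is generated over Q by √141 and ∛344, so [L:Q] ≤ 2·3 = 6. Therefore [Q(√141, ∛344) : Q] = 6.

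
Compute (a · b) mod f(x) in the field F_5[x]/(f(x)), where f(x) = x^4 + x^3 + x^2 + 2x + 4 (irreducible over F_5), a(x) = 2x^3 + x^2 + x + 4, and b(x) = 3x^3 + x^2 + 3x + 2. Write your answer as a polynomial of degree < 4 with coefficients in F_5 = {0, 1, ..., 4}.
a · b ≡ 4x^3 + 2x^2 + 3x + 3 (mod f(x))

Multiply in F_5[x]: a(x)·b(x) = (2x^3 + x^2 + x + 4)·(3x^3 + x^2 + 3x + 2) = x^6 + 4x^2 + 4x + 3. This has degree ≥ 4, so divide by f(x) over F_5: x^6 + 4x^2 + 4x + 3 = (x^2 + 4x)·(x^4 + x^3 + x^2 + 2x + 4) + (4x^3 + 2x^2 + 3x + 3). Hence a·b ≡ 4x^3 + 2x^2 + 3x + 3 (mod f). (F_5[x]/(f) is a field with 5^4 = 625 elements since f is irreducible of degree 4.)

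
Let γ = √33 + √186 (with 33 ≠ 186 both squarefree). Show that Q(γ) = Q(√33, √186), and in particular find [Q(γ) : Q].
[Q(γ) : Q] = 4 (equivalently, Q(γ) = Q(√33, √186))

Obviously Q(γ) ⊆ Q(√33, √186), and [Q(√33, √186):Q] = 4 (since 33, 186 are distinct squarefree integers > 1 with 6138 not a perfect square). To show equality we compute the minimal polynomial of γ. From γ = √33 + √186: γ^2 = 33 + 2√(6138) + 186 = 219 + 2√(6138), so γ^2 - 219 = 2√(6138); squaring, (γ^2 - 219)^2 = 4·6138, i.e. γ^4 - 438γ^2 + 47961 - 24552 = 0, i.e. γ^4 - 438γ^2 + 23409 = 0. So γ is a root of x^4 - 438x^2 + 23409. This polynomial is irreducible over Q: it has no rational root (each ±√33 ± √186 is irrational), and any factorization into two quadratics over Q would force √(6138) ∈ Q (pairing opposite roots) or √33, √186 ∈ Q (other pairings), all impossible. Hence [Q(γ):Q] = 4 = [Q(√33, √186):Q], so Q(γ) = Q(√33, √186).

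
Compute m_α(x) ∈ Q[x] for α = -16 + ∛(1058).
m_α(x) = x^3 + 48x^2 + 768x + 3038

Set β = α + 16 = ∛(1058), so β^3 = 1058. Then (α + 16)^3 - 1058 = 0, i.e. α is a root of g(x) = (x + 16)^3 - 1058 = x^3 + 48x^2 + 768x + 3038. Since g(x) = h(x + 16) where h(x) = x^3 - 1058, and h is irreducible over Q (because 1058 is not a perfect cube, so h has no rational root, and a monic cubic with no rational root is irreducible), g is also irreducible (irreducibility is preserved under the substitution x → x + 16). Hence m_α(x) = x^3 + 48x^2 + 768x + 3038.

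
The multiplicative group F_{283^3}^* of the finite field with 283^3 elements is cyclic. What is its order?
|F_{283^3}^*| = 22665186

F_{283^3} has 283^3 = 22665187 elements; its multiplicative group consists of all nonzero elements, so |F_{283^3}^*| = 22665187 - 1 = 22665186. (It is cyclic since any finite subgroup of the multiplicative group of a field is cyclic.)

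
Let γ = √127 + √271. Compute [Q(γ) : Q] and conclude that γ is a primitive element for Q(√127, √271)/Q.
[Q(γ) : Q] = 4 (equivalently, Q(γ) = Q(√127, √271))

Obviously Q(γ) ⊆ Q(√127, √271), and [Q(√127, √271):Q] = 4 (since 127, 271 are distinct squarefree integers > 1 with 34417 not a perfect square). To show equality we compute the minimal polynomial of γ. From γ = √127 + √271: γ^2 = 127 + 2√(34417) + 271 = 398 + 2√(34417), so γ^2 - 398 = 2√(34417); squaring, (γ^2 - 398)^2 = 4·34417, i.e. γ^4 - 796γ^2 + 158404 - 137668 = 0, i.e. γ^4 - 796γ^2 + 20736 = 0. So γ is a root of x^4 - 796x^2 + 20736. This polynomial is irreducible over Q: it has no rational root (each ±√127 ± √271 is irrational), and any factorization into two quadratics over Q would force √(34417) ∈ Q (pairing opposite roots) or √127, √271 ∈ Q (other pairings), all impossible. Hence [Q(γ):Q] = 4 = [Q(√127, √271):Q], so Q(γ) = Q(√127, √271).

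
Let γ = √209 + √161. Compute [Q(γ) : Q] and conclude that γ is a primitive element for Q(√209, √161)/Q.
[Q(γ) : Q] = 4 (equivalently, Q(γ) = Q(√209, √161))

Obviously Q(γ) ⊆ Q(√209, √161), and [Q(√209, √161):Q] = 4 (since 209, 161 are distinct squarefree integers > 1 with 33649 not a perfect square). To show equality we compute the minimal polynomial of γ. From γ = √209 + √161: γ^2 = 209 + 2√(33649) + 161 = 370 + 2√(33649), so γ^2 - 370 = 2√(33649); squaring, (γ^2 - 370)^2 = 4·33649, i.e. γ^4 - 740γ^2 + 136900 - 134596 = 0, i.e. γ^4 - 740γ^2 + 2304 = 0. So γ is a root of x^4 - 740x^2 + 2304. This polynomial is irreducible over Q: it has no rational root (each ±√209 ± √161 is irrational), and any factorization into two quadratics over Q would force √(33649) ∈ Q (pairing opposite roots) or √209, √161 ∈ Q (other pairings), all impossible. Hence [Q(γ):Q] = 4 = [Q(√209, √161):Q], so Q(γ) = Q(√209, √161).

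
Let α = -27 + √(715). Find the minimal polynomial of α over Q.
m_α(x) = x^2 + 54x + 14

From α + 27 = √(715), squaring gives (α + 27)^2 = 715, i.e. α^2 + 54α + 729 = 715, so α^2 + 54α + 14 = 0. The discriminant of x^2 + 54x + 14 is (54)^2 - 4·(14) = 2916 - 56 = 2860, and 4·(715) is not a perfect square in Q since 715 is squarefree and ≠ 1. Hence x^2 + 54x + 14 is irreducible over Q and is the minimal polynomial of α.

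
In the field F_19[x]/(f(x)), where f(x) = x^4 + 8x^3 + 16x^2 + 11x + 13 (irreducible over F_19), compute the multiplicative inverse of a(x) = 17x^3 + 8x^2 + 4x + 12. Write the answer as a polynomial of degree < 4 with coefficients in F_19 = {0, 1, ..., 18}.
a(x)^(-1) ≡ 14x^3 + 2x^2 + 12 (mod f(x))

Since f is irreducible over F_19, F_19[x]/(f) is a field and a(x) ≠ 0 has an inverse. Apply the extended Euclidean algorithm to f(x) and a(x) in F_19[x]: f(x) = (9x + 13)·a(x) + (9x^2 + 3x + 9);  a(x) = (4x + 8)·(9x^2 + 3x + 9) + (x + 16);  (9x^2 + 3x + 9) = (9x + 11)·(x + 16) + (4). The last nonzero remainder is the constant 4 = gcd(f, a) in F_19. Back-substituting through the division chain expresses 4 = s(x)·a(x) + t(x)·f(x) with s(x) ≡ 18x^3 + 8x^2 + 10 (mod f), so (18x^3 + 8x^2 + 10)·a(x) ≡ 4 (mod f). Multiplying by 4^(-1) ≡ 5 in F_19 gives a(x)^(-1) ≡ 5·(18x^3 + 8x^2 + 10) ≡ 14x^3 + 2x^2 + 12 (mod f). Check: (17x^3 + 8x^2 + 4x + 12)·(14x^3 + 2x^2 + 12) = 10x^6 + 13x^5 + 15x^4 + 6x^2 + 10x + 11 ≡ 1 (mod x^4 + 8x^3 + 16x^2 + 11x + 13).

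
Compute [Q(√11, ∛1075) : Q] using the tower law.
[Q(√11, ∛1075) : Q] = 6

Let L = Q(√11, ∛1075). Since Q(√11) ⊂ L and [Q(√11):Q] = 2, the tower law gives 2 | [L:Q]. Likewise Q(∛1075) ⊂ L with [Q(∛1075):Q] = 3 (because 1075 is not a perfect cube), so 3 | [L:Q]. As gcd(2,3) = 1, [L:Q] is divisible by 6. Conversely L is generated over Q by √11 and ∛1075, so [L:Q] ≤ 2·3 = 6. Therefore [Q(√11, ∛1075) : Q] = 6.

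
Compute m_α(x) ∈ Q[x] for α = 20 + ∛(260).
m_α(x) = x^3 - 60x^2 + 1200x - 8260

Set β = α - 20 = ∛(260), so β^3 = 260. Then (α - 20)^3 - 260 = 0, i.e. α is a root of g(x) = (x - 20)^3 - 260 = x^3 - 60x^2 + 1200x - 8260. Since g(x) = h(x - 20) where h(x) = x^3 - 260, and h is irreducible over Q (because 260 is not a perfect cube, so h has no rational root, and a monic cubic with no rational root is irreducible), g is also irreducible (irreducibility is preserved under the substitution x → x - 20). Hence m_α(x) = x^3 - 60x^2 + 1200x - 8260.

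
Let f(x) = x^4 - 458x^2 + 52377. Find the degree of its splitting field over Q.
[K : Q] = 4

Solving the quadratic in x^2: x^2 = (458 ± √(458^2 - 4·52377))/2 = (458 ± √256)/2 = (458 ± 16)/2, giving x^2 = 221 or x^2 = 237. So f(x) = (x^2 - 221)(x^2 - 237) and the roots of f are ±√221, ±√237. Hence the splitting field is K = Q(√221, √237). Since 221 and 237 are distinct squarefree integers > 1, their product 52377 is not a perfect square, so √237 ∉ Q(√221). By the tower law [K:Q] = [Q(√221,√237):Q(√221)] · [Q(√221):Q] = 2 · 2 = 4.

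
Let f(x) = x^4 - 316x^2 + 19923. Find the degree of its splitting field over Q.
[K : Q] = 4

Solving the quadratic in x^2: x^2 = (316 ± √(316^2 - 4·19923))/2 = (316 ± √20164)/2 = (316 ± 142)/2, giving x^2 = 87 or x^2 = 229. So f(x) = (x^2 - 87)(x^2 - 229) and the roots of f are ±√87, ±√229. Hence the splitting field is K = Q(√87, √229). Since 87 and 229 are distinct squarefree integers > 1, their product 19923 is not a perfect square, so √229 ∉ Q(√87). By the tower law [K:Q] = [Q(√87,√229):Q(√87)] · [Q(√87):Q] = 2 · 2 = 4.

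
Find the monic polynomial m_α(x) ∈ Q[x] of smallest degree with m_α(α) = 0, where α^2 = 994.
m_α(x) = x^2 - 994

α satisfies α^2 - 994 = 0, so x^2 - 994 annihilates α. Since d = 994 is squarefree and ≠ 1, it is not a perfect square in Q, so x^2 - 994 has no rational root and is therefore irreducible over Q (a degree-2 polynomial over a field is irreducible iff it has no root). Hence m_α(x) = x^2 - 994.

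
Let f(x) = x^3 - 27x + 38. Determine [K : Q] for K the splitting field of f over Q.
[K : Q] = 6

By the rational root test, any rational root of the monic integer polynomial f(x) = x^3 - 27x + 38 must be an integer dividing the constant term 38, i.e. one of ±{1, 2, 19, 38}. Evaluating: f(1) = 12, f(-1) = 64, f(2) = -8, f(-2) = 84, f(19) = 6384, f(-19) = -6308, f(38) = 53884, f(-38) = -53808; none is 0, so f has no rational root and is therefore irreducible over Q (a cubic with no linear factor over a field is irreducible). For an irreducible cubic, the Galois group is A_3 or S_3 according as the discriminant disc(f) = -4a^3 - 27b^2 = -4·(-27)^3 - 27·(38)^2 = 39744 is or is not a square in Q. Here disc(f) = 39744 is not a perfect square in Q, so the Galois group of f over Q is not contained in A_3 and must be all of S_3. The splitting field has degree |S_3| = 6 over Q, so [K : Q] = 6.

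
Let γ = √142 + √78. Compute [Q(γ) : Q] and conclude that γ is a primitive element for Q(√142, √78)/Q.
[Q(γ) : Q] = 4 (equivalently, Q(γ) = Q(√142, √78))

Obviously Q(γ) ⊆ Q(√142, √78), and [Q(√142, √78):Q] = 4 (since 142, 78 are distinct squarefree integers > 1 with 11076 not a perfect square). To show equality we compute the minimal polynomial of γ. From γ = √142 + √78: γ^2 = 142 + 2√(11076) + 78 = 220 + 2√(11076), so γ^2 - 220 = 2√(11076); squaring, (γ^2 - 220)^2 = 4·11076, i.e. γ^4 - 440γ^2 + 48400 - 44304 = 0, i.e. γ^4 - 440γ^2 + 4096 = 0. So γ is a root of x^4 - 440x^2 + 4096. This polynomial is irreducible over Q: it has no rational root (each ±√142 ± √78 is irrational), and any factorization into two quadratics over Q would force √(11076) ∈ Q (pairing opposite roots) or √142, √78 ∈ Q (other pairings), all impossible. Hence [Q(γ):Q] = 4 = [Q(√142, √78):Q], so Q(γ) = Q(√142, √78).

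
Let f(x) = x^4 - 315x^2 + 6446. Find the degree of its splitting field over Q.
[K : Q] = 4

Solving the quadratic in x^2: x^2 = (315 ± √(315^2 - 4·6446))/2 = (315 ± √73441)/2 = (315 ± 271)/2, giving x^2 = 293 or x^2 = 22. So f(x) = (x^2 - 293)(x^2 - 22) and the roots of f are ±√293, ±√22. Hence the splitting field is K = Q(√293, √22). Since 293 and 22 are distinct squarefree integers > 1, their product 6446 is not a perfect square, so √22 ∉ Q(√293). By the tower law [K:Q] = [Q(√293,√22):Q(√293)] · [Q(√293):Q] = 2 · 2 = 4.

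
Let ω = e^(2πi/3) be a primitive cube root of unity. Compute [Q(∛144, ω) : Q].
[Q(∛144, ω) : Q] = 6

[Q(∛144):Q] = 3 (min poly x^3 - 144, irreducible since 144 is not a perfect cube). [Q(ω):Q] = 2 (min poly x^2 + x + 1). Since Q(∛144) ⊂ R and ω ∉ R, we have ω ∉ Q(∛144), so x^2 + x + 1 remains irreducible over Q(∛144) and [Q(∛144, ω) : Q(∛144)] = 2. By the tower law, [Q(∛144, ω) : Q] = 3 · 2 = 6. (In fact Q(∛144, ω) is the splitting field of x^3 - 144 over Q.)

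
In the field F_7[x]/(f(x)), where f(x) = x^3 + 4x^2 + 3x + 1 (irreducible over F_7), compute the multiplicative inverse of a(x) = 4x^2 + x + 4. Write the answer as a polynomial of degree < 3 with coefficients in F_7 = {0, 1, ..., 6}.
a(x)^(-1) ≡ 3x^2 + 3 (mod f(x))

Since f is irreducible over F_7, F_7[x]/(f) is a field and a(x) ≠ 0 has an inverse. Apply the extended Euclidean algorithm to f(x) and a(x) in F_7[x]: f(x) = (2x + 4)·a(x) + (5x + 6);  a(x) = (5x + 4)·(5x + 6) + (1). The last nonzero remainder is the constant 1 = gcd(f, a) in F_7. Back-substituting through the division chain expresses 1 = s(x)·a(x) + t(x)·f(x) with s(x) ≡ 3x^2 + 3 (mod f), so a(x)^(-1) ≡ s(x) = 3x^2 + 3 (mod f). Check: (4x^2 + x + 4)·(3x^2 + 3) = 5x^4 + 3x^3 + 3x^2 + 3x + 5 ≡ 1 (mod x^3 + 4x^2 + 3x + 1).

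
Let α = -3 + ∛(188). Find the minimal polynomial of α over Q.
m_α(x) = x^3 + 9x^2 + 27x - 161

Set β = α + 3 = ∛(188), so β^3 = 188. Then (α + 3)^3 - 188 = 0, i.e. α is a root of g(x) = (x + 3)^3 - 188 = x^3 + 9x^2 + 27x - 161. Since g(x) = h(x + 3) where h(x) = x^3 - 188, and h is irreducible over Q (because 188 is not a perfect cube, so h has no rational root, and a monic cubic with no rational root is irreducible), g is also irreducible (irreducibility is preserved under the substitution x → x + 3). Hence m_α(x) = x^3 + 9x^2 + 27x - 161.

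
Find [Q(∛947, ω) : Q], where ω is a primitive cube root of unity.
[Q(∛947, ω) : Q] = 6

[Q(∛947):Q] = 3 (min poly x^3 - 947, irreducible since 947 is not a perfect cube). [Q(ω):Q] = 2 (min poly x^2 + x + 1). Since Q(∛947) ⊂ R and ω ∉ R, we have ω ∉ Q(∛947), so x^2 + x + 1 remains irreducible over Q(∛947) and [Q(∛947, ω) : Q(∛947)] = 2. By the tower law, [Q(∛947, ω) : Q] = 3 · 2 = 6. (In fact Q(∛947, ω) is the splitting field of x^3 - 947 over Q.)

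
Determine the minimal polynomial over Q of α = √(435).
m_α(x) = x^2 - 435

α satisfies α^2 - 435 = 0, so x^2 - 435 annihilates α. Since d = 435 is squarefree and ≠ 1, it is not a perfect square in Q, so x^2 - 435 has no rational root and is therefore irreducible over Q (a degree-2 polynomial over a field is irreducible iff it has no root). Hence m_α(x) = x^2 - 435.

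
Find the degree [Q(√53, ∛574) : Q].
[Q(√53, ∛574) : Q] = 6

Let L = Q(√53, ∛574). Since Q(√53) ⊂ L and [Q(√53):Q] = 2, the tower law gives 2 | [L:Q]. Likewise Q(∛574) ⊂ L with [Q(∛574):Q] = 3 (because 574 is not a perfect cube), so 3 | [L:Q]. As gcd(2,3) = 1, [L:Q] is divisible by 6. Conversely L is generated over Q by √53 and ∛574, so [L:Q] ≤ 2·3 = 6. Therefore [Q(√53, ∛574) : Q] = 6.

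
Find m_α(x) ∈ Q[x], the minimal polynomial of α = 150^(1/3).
m_α(x) = x^3 - 150

α satisfies α^3 = 150, so x^3 - 150 annihilates α. By the rational root test, a rational root p/q (in lowest terms) of x^3 - 150 would satisfy p^3 = 150 q^3, forcing q = 1 and p^3 = 150; but 150 is not a perfect cube, contradiction. A monic cubic over Q with no rational root is irreducible (any nontrivial factorization would include a linear factor). Hence x^3 - 150 is the minimal polynomial of α, and in particular [Q(α):Q] = 3.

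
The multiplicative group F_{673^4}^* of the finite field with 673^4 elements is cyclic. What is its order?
|F_{673^4}^*| = 205144679040

F_{673^4} has 673^4 = 205144679041 elements; its multiplicative group consists of all nonzero elements, so |F_{673^4}^*| = 205144679041 - 1 = 205144679040. (It is cyclic since any finite subgroup of the multiplicative group of a field is cyclic.)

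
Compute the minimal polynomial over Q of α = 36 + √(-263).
m_α(x) = x^2 - 72x + 1559

From α - 36 = √(-263), squaring gives (α - 36)^2 = -263, i.e. α^2 - 72α + 1296 = -263, so α^2 - 72α + 1559 = 0. The discriminant of x^2 - 72x + 1559 is (-72)^2 - 4·(1559) = 5184 - 6236 = -1052, and 4·(-263) is not a perfect square in Q since -263 is squarefree and ≠ 1. Hence x^2 - 72x + 1559 is irreducible over Q and is the minimal polynomial of α.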